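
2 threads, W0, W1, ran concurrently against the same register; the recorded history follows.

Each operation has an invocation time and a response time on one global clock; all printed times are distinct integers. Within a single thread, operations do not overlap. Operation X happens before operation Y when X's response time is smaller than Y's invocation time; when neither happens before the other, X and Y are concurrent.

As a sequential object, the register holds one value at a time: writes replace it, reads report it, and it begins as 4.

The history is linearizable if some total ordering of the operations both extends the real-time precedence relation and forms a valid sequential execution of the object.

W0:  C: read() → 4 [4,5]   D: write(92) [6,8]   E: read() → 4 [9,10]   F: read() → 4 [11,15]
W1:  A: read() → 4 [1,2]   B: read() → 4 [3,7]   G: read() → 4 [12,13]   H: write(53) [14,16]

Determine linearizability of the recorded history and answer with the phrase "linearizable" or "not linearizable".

already the first 10 events (up to E's response at time 10) admit no linearization; the first 9 still do
real-time-consistent orders of the 5 completed operations: 3 — all fail the register replay
sample order A, B, C, D, E stalls at step 5 — E read() → 4 has no legal effect
sample order A, C, B, D, E stalls at step 5 — E read() → 4 has no legal effect

not linearizable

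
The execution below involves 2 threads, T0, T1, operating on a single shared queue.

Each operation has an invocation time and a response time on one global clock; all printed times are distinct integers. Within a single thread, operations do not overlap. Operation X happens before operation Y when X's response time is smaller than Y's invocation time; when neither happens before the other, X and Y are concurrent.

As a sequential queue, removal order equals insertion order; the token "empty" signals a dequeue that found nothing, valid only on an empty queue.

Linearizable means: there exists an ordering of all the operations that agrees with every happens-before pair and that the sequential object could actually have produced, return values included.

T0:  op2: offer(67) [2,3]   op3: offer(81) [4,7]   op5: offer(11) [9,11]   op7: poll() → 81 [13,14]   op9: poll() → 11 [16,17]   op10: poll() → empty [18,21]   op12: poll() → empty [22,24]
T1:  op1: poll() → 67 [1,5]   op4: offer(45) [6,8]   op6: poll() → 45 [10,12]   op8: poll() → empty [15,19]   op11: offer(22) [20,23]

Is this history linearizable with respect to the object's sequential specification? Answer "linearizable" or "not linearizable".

witness order: op2, op1, op4, op3, op5, op6, op7, op9, op8, op10, op12, op11
after step 1 (op2 offer(67)): queue <67>
after step 2 (op1 poll() → 67): queue <>
after step 3 (op4 offer(45)): queue <45>
after step 4 (op3 offer(81)): queue <45,81>
after step 5 (op5 offer(11)): queue <45,81,11>
after step 6 (op6 poll() → 45): queue <81,11>
after step 7 (op7 poll() → 81): queue <11>
after step 8 (op9 poll() → 11): queue <>
after step 9 (op8 poll() → empty): queue <>
after step 10 (op10 poll() → empty): queue <>
after step 11 (op12 poll() → empty): queue <>
after step 12 (op11 offer(22)): queue <22>

linearizable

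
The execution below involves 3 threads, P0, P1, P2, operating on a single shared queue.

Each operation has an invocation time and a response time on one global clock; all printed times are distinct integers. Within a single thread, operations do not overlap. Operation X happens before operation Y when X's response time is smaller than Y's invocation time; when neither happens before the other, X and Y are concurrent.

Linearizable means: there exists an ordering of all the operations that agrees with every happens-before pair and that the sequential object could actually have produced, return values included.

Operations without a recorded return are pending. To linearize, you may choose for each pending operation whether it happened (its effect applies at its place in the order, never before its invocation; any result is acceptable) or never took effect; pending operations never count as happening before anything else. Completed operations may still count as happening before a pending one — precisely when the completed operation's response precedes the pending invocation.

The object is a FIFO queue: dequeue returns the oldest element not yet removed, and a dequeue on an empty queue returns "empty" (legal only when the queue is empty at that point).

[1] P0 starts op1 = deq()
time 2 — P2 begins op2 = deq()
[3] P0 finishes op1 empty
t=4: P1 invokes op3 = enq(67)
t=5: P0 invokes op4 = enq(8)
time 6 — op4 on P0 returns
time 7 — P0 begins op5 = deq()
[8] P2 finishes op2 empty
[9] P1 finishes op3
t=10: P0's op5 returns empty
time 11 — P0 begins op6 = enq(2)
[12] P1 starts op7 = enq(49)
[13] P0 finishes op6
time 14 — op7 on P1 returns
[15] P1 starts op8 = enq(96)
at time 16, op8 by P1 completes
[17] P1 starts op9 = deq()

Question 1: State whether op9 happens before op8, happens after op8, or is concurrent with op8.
Answer: after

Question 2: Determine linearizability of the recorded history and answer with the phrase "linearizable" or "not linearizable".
not linearizable

through event 9 a valid linearization exists; event 10 (op5 responding at time 10) ends that
every one of the 15 real-time-consistent orders over 5 completed queue ops fails the sequential spec
sample order op1, op2, op3, op4, op5 stalls at step 5 — op5 deq() → empty has no legal effect
sample order op1, op2, op4, op3, op5 stalls at step 5 — op5 deq() → empty has no legal effect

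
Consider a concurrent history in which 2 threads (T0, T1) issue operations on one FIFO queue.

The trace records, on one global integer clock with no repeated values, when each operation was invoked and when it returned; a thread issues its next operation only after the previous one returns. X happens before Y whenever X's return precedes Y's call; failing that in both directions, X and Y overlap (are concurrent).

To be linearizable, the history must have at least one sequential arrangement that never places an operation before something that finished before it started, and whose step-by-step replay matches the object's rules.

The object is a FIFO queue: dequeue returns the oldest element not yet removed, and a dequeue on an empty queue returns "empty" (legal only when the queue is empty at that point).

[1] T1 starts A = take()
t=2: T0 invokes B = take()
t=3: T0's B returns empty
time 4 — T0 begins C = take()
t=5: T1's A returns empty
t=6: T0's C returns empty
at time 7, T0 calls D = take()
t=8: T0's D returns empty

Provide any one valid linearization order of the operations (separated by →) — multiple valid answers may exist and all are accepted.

1. A take() → empty, leaving queue <>
2. B take() → empty, leaving queue <>
3. C take() → empty, leaving queue <>
4. D take() → empty, leaving queue <>

A → B → C → D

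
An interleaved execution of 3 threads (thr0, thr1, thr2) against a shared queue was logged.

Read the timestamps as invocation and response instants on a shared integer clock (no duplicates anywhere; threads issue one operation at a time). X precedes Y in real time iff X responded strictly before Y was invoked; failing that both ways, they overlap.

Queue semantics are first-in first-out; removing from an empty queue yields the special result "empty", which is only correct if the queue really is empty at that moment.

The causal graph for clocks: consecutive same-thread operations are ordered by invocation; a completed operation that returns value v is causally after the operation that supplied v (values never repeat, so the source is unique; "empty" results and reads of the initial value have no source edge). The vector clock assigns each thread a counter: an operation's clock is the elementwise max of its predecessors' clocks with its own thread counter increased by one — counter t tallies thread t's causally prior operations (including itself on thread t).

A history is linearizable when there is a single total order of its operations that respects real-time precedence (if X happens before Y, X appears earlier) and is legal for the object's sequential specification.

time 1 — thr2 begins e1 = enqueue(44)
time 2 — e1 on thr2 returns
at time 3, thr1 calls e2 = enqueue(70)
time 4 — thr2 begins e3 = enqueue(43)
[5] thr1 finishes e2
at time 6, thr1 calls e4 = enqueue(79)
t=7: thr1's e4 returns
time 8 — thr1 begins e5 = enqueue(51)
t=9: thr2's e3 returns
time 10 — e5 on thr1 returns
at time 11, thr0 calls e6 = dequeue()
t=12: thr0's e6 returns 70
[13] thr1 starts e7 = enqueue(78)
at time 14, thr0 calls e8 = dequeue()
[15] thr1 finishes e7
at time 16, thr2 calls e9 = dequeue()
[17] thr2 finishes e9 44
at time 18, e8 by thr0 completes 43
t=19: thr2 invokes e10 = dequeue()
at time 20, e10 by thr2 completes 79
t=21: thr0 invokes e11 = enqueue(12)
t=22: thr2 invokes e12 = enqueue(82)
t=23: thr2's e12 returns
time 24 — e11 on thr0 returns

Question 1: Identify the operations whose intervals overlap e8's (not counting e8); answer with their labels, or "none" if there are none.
e7, e9

concurrent with e8 ([14,18]): every op whose interval crosses 14..18
e1 [1,2]: before
e2 [3,5]: before
e3 [4,9]: before
e4 [6,7]: before
e5 [8,10]: before
e6 [11,12]: before
e7 [13,15]: concurrent
e9 [16,17]: concurrent
e10 [19,20]: after
e11 [21,24]: after
e12 [22,23]: after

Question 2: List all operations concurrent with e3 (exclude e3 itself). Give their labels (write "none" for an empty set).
e2, e4, e5

e3 runs from 4 to 9; window-overlapping ops are concurrent
e1 [1,2]: before
e2 [3,5]: concurrent
e4 [6,7]: concurrent
e5 [8,10]: concurrent
e6 [11,12]: after
e7 [13,15]: after
e8 [14,18]: after
e9 [16,17]: after
e10 [19,20]: after
e11 [21,24]: after
e12 [22,23]: after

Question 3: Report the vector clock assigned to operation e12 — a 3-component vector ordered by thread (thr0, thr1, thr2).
(0, 2, 5)

e1, invoked 1, has no incoming edges; only thr2's bump applies → (0, 0, 1)
e2, invoked 3, has no incoming edges; only thr1's bump applies → (0, 1, 0)
e3, invoked 4, takes VC(e1)=(0, 0, 1) under max, adds 1 for thr2 → (0, 0, 2)
e4, invoked 6, takes VC(e2)=(0, 1, 0) under max, adds 1 for thr1 → (0, 2, 0)
e6, invoked 11, takes VC(e2)=(0, 1, 0) under max, adds 1 for thr0 → (1, 1, 0)
e9, invoked 16, takes VC(e1)=(0, 0, 1), VC(e3)=(0, 0, 2) under max, adds 1 for thr2 → (0, 0, 3)
e5, invoked 8, takes VC(e4)=(0, 2, 0) under max, adds 1 for thr1 → (0, 3, 0)
e7, invoked 13, takes VC(e5)=(0, 3, 0) under max, adds 1 for thr1 → (0, 4, 0)
e8, invoked 14, takes VC(e3)=(0, 0, 2), VC(e6)=(1, 1, 0) under max, adds 1 for thr0 → (2, 1, 2)
e10, invoked 19, takes VC(e4)=(0, 2, 0), VC(e9)=(0, 0, 3) under max, adds 1 for thr2 → (0, 2, 4)
e11, invoked 21, takes VC(e8)=(2, 1, 2) under max, adds 1 for thr0 → (3, 1, 2)
e12, invoked 22, takes VC(e10)=(0, 2, 4) under max, adds 1 for thr2 → (0, 2, 5)
target: VC(e12) = (0, 2, 5)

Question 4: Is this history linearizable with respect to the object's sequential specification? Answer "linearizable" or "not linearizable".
not linearizable

prefix check: 1..11 passes, 1..12 fails once e6's time-12 response joins
no legal order exists: 4 real-time-consistent candidates over 6 completed queue operations, all rejected
e.g. e1, e2, e3, e4, e5, e6: illegal at step 6, since e6 dequeue() → 70 cannot apply there
e.g. e1, e2, e4, e3, e5, e6: illegal at step 6, since e6 dequeue() → 70 cannot apply there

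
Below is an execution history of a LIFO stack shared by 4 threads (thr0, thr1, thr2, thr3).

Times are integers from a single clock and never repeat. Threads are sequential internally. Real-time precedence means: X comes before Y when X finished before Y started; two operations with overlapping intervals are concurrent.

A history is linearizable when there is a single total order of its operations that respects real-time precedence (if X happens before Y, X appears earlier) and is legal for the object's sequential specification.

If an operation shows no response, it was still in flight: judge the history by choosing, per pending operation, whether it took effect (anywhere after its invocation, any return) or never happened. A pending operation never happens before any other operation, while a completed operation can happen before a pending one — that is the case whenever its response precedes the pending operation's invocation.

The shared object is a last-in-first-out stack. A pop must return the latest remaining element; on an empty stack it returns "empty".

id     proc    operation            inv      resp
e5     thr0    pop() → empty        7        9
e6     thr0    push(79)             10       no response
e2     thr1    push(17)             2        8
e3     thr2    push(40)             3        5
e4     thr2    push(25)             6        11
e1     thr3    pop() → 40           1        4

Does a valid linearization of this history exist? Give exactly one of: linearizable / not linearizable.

linearizable

one valid linearization: e3, e1, e5, e2, e4
step 1: e3 push(40) — stack <40>
step 2: e1 pop() → 40 — stack <>
step 3: e5 pop() → empty — stack <>
step 4: e2 push(17) — stack <17>
step 5: e4 push(25) — stack <17,25>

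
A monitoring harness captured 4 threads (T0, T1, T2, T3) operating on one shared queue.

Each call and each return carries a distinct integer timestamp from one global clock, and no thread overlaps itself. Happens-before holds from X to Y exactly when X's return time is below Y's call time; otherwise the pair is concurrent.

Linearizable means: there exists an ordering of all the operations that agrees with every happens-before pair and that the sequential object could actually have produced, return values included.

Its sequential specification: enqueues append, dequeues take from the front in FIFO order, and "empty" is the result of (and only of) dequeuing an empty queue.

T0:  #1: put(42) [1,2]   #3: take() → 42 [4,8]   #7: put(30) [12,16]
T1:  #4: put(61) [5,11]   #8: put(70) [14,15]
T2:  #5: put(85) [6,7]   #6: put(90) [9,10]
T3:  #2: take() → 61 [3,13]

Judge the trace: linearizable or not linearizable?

linearizable

a witness: #1, #3, #4, #2, #5, #6, #7, #8
step 1: #1 put(42) — queue <42>
step 2: #3 take() → 42 — queue <>
step 3: #4 put(61) — queue <61>
step 4: #2 take() → 61 — queue <>
step 5: #5 put(85) — queue <85>
step 6: #6 put(90) — queue <85,90>
step 7: #7 put(30) — queue <85,90,30>
step 8: #8 put(70) — queue <85,90,30,70>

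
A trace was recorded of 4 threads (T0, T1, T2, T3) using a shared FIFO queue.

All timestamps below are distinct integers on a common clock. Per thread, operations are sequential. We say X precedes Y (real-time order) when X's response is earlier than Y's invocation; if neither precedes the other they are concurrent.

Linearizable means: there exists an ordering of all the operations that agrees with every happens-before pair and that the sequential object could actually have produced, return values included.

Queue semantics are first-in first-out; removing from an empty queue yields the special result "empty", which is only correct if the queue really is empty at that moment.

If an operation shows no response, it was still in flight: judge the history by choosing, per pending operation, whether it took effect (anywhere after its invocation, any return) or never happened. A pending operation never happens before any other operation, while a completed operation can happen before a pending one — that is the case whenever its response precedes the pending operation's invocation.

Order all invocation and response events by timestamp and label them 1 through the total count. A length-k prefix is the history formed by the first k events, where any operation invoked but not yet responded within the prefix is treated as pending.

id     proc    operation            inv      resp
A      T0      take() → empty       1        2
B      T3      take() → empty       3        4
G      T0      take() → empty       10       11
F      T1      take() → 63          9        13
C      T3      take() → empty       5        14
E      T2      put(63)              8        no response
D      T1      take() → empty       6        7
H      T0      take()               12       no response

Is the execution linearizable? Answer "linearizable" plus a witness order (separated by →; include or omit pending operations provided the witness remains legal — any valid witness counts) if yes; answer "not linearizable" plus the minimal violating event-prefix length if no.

1. A take() → empty, leaving queue <>
2. B take() → empty, leaving queue <>
3. C take() → empty, leaving queue <>
4. D take() → empty, leaving queue <>
5. E put(63) (pending, included), leaving queue <63>
6. F take() → 63, leaving queue <>
7. G take() → empty, leaving queue <>

linearizable — witness: A → B → C → D → E → F → G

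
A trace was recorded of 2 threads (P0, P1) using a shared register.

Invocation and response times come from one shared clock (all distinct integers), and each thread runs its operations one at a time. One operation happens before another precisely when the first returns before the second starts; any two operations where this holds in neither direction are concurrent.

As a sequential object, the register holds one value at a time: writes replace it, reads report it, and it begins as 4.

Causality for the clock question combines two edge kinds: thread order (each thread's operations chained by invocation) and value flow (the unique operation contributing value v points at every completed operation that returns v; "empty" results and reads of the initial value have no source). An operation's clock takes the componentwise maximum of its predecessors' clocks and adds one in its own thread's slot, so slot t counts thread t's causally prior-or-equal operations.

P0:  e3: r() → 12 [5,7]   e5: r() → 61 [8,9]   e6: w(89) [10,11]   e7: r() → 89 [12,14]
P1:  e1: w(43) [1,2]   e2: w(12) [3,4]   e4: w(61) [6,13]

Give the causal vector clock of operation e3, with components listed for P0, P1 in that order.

(1, 2)

e1 (invocation 1): nothing precedes it; P1's component alone gives (0, 1)
e2 (invocation 3): componentwise max over VC(e1)=(0, 1), +1 at P1, giving (0, 2)
e4 (invocation 6): componentwise max over VC(e2)=(0, 2), +1 at P1, giving (0, 3)
e3 (invocation 5): componentwise max over VC(e2)=(0, 2), +1 at P0, giving (1, 2)
e5 (invocation 8): componentwise max over VC(e3)=(1, 2), VC(e4)=(0, 3), +1 at P0, giving (2, 3)
e6 (invocation 10): componentwise max over VC(e5)=(2, 3), +1 at P0, giving (3, 3)
e7 (invocation 12): componentwise max over VC(e6)=(3, 3), +1 at P0, giving (4, 3)
target: VC(e3) = (1, 2)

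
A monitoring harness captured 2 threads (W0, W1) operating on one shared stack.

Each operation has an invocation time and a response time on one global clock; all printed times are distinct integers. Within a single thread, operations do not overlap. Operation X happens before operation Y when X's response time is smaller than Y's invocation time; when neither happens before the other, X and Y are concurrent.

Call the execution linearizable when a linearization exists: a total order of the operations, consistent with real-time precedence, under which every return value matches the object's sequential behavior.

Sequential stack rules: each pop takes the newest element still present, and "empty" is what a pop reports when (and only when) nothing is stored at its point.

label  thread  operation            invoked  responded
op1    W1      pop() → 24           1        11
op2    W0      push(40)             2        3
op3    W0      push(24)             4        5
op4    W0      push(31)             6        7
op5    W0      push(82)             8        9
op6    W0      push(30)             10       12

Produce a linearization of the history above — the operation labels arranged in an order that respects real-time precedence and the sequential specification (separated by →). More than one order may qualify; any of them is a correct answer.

step 1: op2 push(40) — stack <40>
step 2: op3 push(24) — stack <40,24>
step 3: op1 pop() → 24 — stack <40>
step 4: op4 push(31) — stack <40,31>
step 5: op5 push(82) — stack <40,31,82>
step 6: op6 push(30) — stack <40,31,82,30>

op2 → op3 → op1 → op4 → op5 → op6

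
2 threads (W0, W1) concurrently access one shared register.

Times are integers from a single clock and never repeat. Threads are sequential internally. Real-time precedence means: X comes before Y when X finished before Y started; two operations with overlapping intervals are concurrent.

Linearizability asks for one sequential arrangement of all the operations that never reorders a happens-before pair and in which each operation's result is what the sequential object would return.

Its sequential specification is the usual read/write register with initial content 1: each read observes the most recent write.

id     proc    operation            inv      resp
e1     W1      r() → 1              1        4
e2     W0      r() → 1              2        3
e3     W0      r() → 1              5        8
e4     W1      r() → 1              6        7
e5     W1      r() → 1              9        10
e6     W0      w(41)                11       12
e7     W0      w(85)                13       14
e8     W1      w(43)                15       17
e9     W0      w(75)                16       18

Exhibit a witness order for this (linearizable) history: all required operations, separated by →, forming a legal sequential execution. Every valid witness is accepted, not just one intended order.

e1 → e2 → e3 → e4 → e5 → e6 → e7 → e8 → e9

1. e1 r() → 1, leaving value 1
2. e2 r() → 1, leaving value 1
3. e3 r() → 1, leaving value 1
4. e4 r() → 1, leaving value 1
5. e5 r() → 1, leaving value 1
6. e6 w(41), leaving value 41
7. e7 w(85), leaving value 85
8. e8 w(43), leaving value 43
9. e9 w(75), leaving value 75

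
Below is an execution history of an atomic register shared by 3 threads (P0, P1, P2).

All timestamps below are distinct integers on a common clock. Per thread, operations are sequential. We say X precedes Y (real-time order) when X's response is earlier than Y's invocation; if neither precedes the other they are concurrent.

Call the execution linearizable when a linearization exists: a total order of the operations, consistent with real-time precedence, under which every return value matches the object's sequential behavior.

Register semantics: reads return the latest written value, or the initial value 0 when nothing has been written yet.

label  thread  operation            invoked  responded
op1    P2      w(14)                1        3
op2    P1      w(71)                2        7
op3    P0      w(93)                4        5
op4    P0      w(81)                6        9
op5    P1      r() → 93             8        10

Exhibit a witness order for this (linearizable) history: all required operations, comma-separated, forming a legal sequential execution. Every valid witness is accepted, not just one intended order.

op1, op2, op3, op5, op4

step 1: op1 w(14) — value 14
step 2: op2 w(71) — value 71
step 3: op3 w(93) — value 93
step 4: op5 r() → 93 — value 93
step 5: op4 w(81) — value 81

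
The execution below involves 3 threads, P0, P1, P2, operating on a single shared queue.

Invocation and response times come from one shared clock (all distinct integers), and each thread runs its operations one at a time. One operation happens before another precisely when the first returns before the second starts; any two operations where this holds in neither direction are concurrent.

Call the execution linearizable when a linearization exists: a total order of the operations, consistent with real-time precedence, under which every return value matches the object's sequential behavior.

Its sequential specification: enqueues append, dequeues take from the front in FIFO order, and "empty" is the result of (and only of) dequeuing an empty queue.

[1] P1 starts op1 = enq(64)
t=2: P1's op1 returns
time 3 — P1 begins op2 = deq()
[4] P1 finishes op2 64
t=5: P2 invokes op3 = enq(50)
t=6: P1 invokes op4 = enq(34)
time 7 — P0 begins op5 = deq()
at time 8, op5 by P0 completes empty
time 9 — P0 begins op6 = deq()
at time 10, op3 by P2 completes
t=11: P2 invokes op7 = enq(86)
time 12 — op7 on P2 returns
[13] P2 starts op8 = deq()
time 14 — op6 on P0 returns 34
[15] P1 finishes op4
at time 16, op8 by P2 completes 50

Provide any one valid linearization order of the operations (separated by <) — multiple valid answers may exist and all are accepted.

op1 < op2 < op5 < op3 < op4 < op7 < op8 < op6

step 1: op1 enq(64) — queue <64>
step 2: op2 deq() → 64 — queue <>
step 3: op5 deq() → empty — queue <>
step 4: op3 enq(50) — queue <50>
step 5: op4 enq(34) — queue <50,34>
step 6: op7 enq(86) — queue <50,34,86>
step 7: op8 deq() → 50 — queue <34,86>
step 8: op6 deq() → 34 — queue <86>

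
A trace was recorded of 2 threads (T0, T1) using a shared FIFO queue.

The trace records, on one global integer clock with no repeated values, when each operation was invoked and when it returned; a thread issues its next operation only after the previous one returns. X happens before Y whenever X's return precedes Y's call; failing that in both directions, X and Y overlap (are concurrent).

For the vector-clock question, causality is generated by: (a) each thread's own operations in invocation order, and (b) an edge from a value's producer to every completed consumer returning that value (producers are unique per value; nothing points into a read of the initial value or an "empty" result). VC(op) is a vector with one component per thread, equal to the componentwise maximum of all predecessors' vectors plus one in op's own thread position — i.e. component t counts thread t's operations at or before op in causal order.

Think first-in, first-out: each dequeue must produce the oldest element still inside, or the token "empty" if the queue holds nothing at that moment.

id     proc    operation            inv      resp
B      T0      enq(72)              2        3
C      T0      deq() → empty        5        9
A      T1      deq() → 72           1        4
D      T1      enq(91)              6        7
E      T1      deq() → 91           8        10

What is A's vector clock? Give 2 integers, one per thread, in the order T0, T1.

(1, 1)

B (invocation 2): nothing precedes it; T0's component alone gives (1, 0)
VC(A, invoked at 1): max of VC(B)=(1, 0), then +1 on thread T1 → (1, 1)
VC(C, invoked at 5): max of VC(B)=(1, 0), then +1 on thread T0 → (2, 0)
VC(D, invoked at 6): max of VC(A)=(1, 1), then +1 on thread T1 → (1, 2)
VC(E, invoked at 8): max of VC(D)=(1, 2), then +1 on thread T1 → (1, 3)
target: VC(A) = (1, 1)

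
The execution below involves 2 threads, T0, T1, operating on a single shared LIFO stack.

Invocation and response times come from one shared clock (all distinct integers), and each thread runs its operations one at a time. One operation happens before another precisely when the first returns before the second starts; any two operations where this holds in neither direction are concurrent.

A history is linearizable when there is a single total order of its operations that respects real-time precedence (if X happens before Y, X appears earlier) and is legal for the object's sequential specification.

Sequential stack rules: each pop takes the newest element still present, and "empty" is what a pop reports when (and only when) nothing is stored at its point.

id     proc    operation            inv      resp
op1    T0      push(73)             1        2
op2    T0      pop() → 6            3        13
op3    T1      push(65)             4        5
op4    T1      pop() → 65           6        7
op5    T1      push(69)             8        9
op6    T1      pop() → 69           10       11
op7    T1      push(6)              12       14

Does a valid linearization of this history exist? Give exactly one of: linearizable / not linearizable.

linearizable

one valid linearization: op1, op3, op4, op5, op6, op7, op2
step 1: op1 push(73) — stack <73>
step 2: op3 push(65) — stack <73,65>
step 3: op4 pop() → 65 — stack <73>
step 4: op5 push(69) — stack <73,69>
step 5: op6 pop() → 69 — stack <73>
step 6: op7 push(6) — stack <73,6>
step 7: op2 pop() → 6 — stack <73>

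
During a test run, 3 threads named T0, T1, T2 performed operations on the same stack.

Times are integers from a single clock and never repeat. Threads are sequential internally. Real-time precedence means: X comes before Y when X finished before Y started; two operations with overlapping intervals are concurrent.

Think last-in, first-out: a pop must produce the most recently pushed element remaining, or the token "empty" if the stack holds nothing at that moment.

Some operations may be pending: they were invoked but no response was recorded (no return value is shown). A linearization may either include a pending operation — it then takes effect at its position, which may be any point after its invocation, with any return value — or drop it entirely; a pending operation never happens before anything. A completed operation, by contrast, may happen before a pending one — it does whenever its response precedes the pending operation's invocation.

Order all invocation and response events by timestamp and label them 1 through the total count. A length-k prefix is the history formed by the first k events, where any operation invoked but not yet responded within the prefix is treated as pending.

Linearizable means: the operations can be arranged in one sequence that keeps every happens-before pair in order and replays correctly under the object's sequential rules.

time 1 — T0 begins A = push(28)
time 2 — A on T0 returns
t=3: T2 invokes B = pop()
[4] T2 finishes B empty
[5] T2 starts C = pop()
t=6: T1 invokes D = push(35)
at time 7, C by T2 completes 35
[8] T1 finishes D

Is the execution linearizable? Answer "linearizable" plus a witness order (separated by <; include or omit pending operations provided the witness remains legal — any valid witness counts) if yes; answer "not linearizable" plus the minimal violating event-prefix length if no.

through event 3 a valid linearization exists; event 4 (B responding at time 4) ends that
the completed operations (2 total) allow one real-time order; the stack replay rejects it
for example A, B fails at step 2: B pop() → empty is not legal there

not linearizable — minimal violating prefix: 4 events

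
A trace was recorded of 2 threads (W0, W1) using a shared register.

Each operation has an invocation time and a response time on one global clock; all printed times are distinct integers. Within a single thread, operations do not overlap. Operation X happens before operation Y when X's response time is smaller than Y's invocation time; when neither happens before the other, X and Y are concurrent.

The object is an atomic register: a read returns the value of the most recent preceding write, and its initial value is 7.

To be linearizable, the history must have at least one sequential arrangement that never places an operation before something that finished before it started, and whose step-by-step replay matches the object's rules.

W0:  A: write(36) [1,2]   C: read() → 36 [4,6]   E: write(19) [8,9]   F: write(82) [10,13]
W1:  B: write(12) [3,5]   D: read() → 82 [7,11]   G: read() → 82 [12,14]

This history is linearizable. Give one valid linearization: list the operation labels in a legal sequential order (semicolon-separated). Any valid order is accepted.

A; C; B; E; F; D; G

step 1: A write(36) — value 36
step 2: C read() → 36 — value 36
step 3: B write(12) — value 12
step 4: E write(19) — value 19
step 5: F write(82) — value 82
step 6: D read() → 82 — value 82
step 7: G read() → 82 — value 82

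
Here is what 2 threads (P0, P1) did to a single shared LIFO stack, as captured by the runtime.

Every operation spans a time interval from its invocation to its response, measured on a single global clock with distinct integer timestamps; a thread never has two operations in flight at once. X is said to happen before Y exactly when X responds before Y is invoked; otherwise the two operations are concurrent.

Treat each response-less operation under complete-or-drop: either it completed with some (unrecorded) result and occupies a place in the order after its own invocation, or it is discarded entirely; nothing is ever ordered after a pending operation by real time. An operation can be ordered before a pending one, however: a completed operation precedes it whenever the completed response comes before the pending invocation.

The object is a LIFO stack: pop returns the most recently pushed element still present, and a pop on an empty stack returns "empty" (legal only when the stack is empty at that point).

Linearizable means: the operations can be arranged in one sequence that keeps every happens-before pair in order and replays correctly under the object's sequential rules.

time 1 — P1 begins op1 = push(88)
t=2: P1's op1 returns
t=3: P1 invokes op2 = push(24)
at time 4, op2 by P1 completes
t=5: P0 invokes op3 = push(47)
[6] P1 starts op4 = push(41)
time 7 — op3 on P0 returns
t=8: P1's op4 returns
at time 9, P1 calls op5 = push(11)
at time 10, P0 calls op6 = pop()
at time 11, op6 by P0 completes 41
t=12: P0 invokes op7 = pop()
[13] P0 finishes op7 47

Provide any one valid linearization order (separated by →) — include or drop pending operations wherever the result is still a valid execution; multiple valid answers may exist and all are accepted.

step 1: op1 push(88) — stack <88>
step 2: op2 push(24) — stack <88,24>
step 3: op3 push(47) — stack <88,24,47>
step 4: op4 push(41) — stack <88,24,47,41>
step 5: op6 pop() → 41 — stack <88,24,47>
step 6: op7 pop() → 47 — stack <88,24>

op1 → op2 → op3 → op4 → op6 → op7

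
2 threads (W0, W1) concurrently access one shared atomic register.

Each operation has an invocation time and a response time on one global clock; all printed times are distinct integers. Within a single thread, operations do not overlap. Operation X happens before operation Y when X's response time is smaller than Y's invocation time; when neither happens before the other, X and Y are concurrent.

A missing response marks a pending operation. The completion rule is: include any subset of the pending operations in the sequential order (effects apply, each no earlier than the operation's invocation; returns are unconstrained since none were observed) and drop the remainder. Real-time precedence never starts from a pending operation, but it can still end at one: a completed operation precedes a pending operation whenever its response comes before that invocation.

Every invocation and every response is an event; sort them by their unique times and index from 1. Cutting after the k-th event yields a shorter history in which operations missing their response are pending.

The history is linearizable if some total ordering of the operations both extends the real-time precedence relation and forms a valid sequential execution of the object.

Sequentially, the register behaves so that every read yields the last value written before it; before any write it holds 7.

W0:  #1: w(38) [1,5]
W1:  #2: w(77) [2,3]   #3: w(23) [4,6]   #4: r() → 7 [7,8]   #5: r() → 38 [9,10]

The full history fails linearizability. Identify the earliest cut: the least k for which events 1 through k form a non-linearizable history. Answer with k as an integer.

events 1..7 are linearizable, e.g. via #1, #2, #3:
1. #1 w(38), leaving value 38
2. #2 w(77), leaving value 77
3. #3 w(23), leaving value 23
event 8 — #4's response, time 8 — after it, nothing linearizes
for example #1, #2, #3, #4 fails at step 4: #4 r() → 7 is not legal there
for example #2, #1, #3, #4 fails at step 4: #4 r() → 7 is not legal there

8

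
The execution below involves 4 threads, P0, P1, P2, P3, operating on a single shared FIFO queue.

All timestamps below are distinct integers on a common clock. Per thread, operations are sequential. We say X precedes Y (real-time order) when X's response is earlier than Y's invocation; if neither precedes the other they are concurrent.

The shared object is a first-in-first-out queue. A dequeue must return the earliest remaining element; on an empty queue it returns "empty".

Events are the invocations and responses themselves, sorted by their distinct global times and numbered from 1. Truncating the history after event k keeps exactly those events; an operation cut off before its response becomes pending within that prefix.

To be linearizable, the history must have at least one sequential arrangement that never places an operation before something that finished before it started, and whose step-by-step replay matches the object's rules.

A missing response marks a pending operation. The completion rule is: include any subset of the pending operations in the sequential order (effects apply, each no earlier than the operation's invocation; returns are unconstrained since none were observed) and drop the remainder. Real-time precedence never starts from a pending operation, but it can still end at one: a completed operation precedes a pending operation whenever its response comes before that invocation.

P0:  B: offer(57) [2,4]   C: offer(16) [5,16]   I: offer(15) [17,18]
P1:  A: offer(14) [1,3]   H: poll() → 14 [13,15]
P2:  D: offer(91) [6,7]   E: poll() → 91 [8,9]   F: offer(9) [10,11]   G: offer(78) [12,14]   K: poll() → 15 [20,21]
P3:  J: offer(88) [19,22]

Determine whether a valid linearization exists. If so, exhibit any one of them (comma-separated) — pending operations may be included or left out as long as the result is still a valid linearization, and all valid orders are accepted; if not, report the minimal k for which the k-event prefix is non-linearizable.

not linearizable — minimal violating prefix: 9 events

prefix check: 1..8 passes, 1..9 fails once E's time-9 response joins
no legal order exists: 2 real-time-consistent candidates over 4 completed FIFO queue operations, all rejected
include/drop combinations of the 1 pending operation (C) were all tried; none helps
take A, B, D, E (pending dropped): step 4 already fails, because E poll() → 91 cannot occur there
take B, A, D, E (pending dropped): step 4 already fails, because E poll() → 91 cannot occur there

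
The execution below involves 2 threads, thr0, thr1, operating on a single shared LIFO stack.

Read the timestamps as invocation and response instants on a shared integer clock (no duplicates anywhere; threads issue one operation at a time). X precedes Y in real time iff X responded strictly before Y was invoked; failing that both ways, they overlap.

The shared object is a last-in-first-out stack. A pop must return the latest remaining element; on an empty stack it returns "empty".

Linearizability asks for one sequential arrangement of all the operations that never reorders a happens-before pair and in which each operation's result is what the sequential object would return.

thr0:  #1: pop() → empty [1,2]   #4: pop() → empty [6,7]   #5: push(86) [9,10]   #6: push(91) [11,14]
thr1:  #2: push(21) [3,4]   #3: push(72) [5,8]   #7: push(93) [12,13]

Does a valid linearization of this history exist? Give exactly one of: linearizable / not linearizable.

not linearizable

already the first 7 events (up to #4's response at time 7) admit no linearization; the first 6 still do
the sole real-time-consistent order of 3 completed operations fails the LIFO stack replay
no escape via the 1 pending operation (#3): every completion choice fails
for example #1, #2, #4 (pending dropped) fails at step 3: #4 pop() → empty is not legal there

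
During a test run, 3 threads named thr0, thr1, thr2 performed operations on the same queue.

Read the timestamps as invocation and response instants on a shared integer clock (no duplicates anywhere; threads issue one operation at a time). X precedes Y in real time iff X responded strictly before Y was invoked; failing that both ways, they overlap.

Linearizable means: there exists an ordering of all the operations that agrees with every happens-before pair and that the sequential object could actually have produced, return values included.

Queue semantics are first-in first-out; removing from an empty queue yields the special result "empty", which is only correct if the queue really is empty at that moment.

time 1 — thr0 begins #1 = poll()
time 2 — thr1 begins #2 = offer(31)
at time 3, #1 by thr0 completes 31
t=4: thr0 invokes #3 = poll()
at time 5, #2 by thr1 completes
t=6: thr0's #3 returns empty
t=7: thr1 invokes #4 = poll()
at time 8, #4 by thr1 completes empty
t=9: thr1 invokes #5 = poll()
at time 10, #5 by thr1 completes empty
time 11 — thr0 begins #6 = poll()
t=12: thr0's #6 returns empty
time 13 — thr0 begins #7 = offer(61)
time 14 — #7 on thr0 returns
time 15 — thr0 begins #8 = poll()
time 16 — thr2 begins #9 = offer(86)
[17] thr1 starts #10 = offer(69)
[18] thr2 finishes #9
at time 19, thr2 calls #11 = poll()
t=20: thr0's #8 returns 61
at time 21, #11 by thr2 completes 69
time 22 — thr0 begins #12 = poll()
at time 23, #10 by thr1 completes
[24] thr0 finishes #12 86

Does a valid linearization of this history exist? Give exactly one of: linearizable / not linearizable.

linearizable

a witness: #2, #1, #3, #4, #5, #6, #7, #8, #10, #9, #11, #12
step 1: #2 offer(31) — queue <31>
step 2: #1 poll() → 31 — queue <>
step 3: #3 poll() → empty — queue <>
step 4: #4 poll() → empty — queue <>
step 5: #5 poll() → empty — queue <>
step 6: #6 poll() → empty — queue <>
step 7: #7 offer(61) — queue <61>
step 8: #8 poll() → 61 — queue <>
step 9: #10 offer(69) — queue <69>
step 10: #9 offer(86) — queue <69,86>
step 11: #11 poll() → 69 — queue <86>
step 12: #12 poll() → 86 — queue <>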